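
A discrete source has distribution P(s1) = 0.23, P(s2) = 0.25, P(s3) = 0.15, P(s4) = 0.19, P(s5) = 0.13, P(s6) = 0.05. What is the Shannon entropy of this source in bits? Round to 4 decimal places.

2.4522 bits

H = −Σ pᵢ log₂ pᵢ.
−0.23·log₂(0.23) = 0.4877
−0.25·log₂(0.25) = 0.5000
−0.15·log₂(0.15) = 0.4105
−0.19·log₂(0.19) = 0.4552
−0.13·log₂(0.13) = 0.3826
−0.05·log₂(0.05) = 0.2161
Sum ≈ 2.4522 → 2.4522 bits.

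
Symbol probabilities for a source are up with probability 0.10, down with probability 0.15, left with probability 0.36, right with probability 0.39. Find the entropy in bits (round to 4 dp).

1.8031 bits

H = −Σ pᵢ log₂ pᵢ.
−0.10·log₂(0.10) = 0.3322
−0.15·log₂(0.15) = 0.4105
−0.36·log₂(0.36) = 0.5306
−0.39·log₂(0.39) = 0.5298
Sum ≈ 1.8031 → 1.8031 bits.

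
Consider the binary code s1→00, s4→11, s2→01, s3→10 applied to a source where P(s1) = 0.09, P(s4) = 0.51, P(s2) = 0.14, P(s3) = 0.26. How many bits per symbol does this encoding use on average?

2 bits/symbol

L̄ = Σ pᵢ·ℓᵢ = 0.09·2 + 0.51·2 + 0.14·2 + 0.26·2 = 2 bits/symbol.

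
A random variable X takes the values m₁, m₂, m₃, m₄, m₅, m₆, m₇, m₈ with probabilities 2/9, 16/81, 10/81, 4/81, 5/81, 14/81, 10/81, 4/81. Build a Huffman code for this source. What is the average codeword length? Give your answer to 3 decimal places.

Repeatedly combine the two least-probable nodes; the expected code length is the sum of the merged weights.
merge 4/81 + 4/81 → 8/81
merge 5/81 + 8/81 → 13/81
merge 10/81 + 10/81 → 20/81
merge 13/81 + 14/81 → 1/3
merge 16/81 + 2/9 → 34/81
merge 20/81 + 1/3 → 47/81
merge 34/81 + 47/81 → 1
L = 8/81 + 13/81 + 20/81 + 1/3 + 34/81 + 47/81 + 1 = 230/81 ≈ 2.840 bits/symbol.

2.840 bits/symbol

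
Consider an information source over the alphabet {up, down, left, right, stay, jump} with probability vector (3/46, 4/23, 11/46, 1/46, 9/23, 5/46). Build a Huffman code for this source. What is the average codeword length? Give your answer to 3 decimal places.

2.261 bits/symbol

Repeatedly combine the two least-probable nodes; the expected code length is the sum of the merged weights.
merge 1/46 + 3/46 → 2/23
merge 2/23 + 5/46 → 9/46
merge 4/23 + 9/46 → 17/46
merge 11/46 + 17/46 → 14/23
merge 9/23 + 14/23 → 1
L = 2/23 + 9/46 + 17/46 + 14/23 + 1 = 52/23 ≈ 2.261 bits/symbol.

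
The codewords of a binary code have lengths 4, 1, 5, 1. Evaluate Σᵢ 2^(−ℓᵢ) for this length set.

1.09375

With common denominator 2^5 = 32: Σ 2^(−ℓᵢ) = 2/32 + 16/32 + 1/32 + 16/32 = 35/32 = 1.09375.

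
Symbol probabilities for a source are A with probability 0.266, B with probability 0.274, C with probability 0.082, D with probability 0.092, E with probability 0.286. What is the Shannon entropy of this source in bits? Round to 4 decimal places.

H = −Σ pᵢ log₂ pᵢ.
−0.266·log₂(0.266) = 0.5082
−0.274·log₂(0.274) = 0.5118
−0.082·log₂(0.082) = 0.2959
−0.092·log₂(0.092) = 0.3167
−0.286·log₂(0.286) = 0.5165
Sum ≈ 2.1490 → 2.1490 bits.

2.1490 bits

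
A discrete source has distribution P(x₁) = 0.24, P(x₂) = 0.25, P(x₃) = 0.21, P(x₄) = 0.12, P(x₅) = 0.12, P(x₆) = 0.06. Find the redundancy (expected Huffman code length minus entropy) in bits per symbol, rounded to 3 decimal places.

0.035 bits

Entropy H = −Σ p log₂ p ≈ 2.4446 bits.
Huffman merges: 3/50+3/25→9/50; 3/25+9/50→3/10; 21/100+6/25→9/20; 1/4+3/10→11/20; 9/20+11/20→1. L = 62/25 ≈ 2.4800.
L − H = 2.4800 − 2.4446 = 0.035 bits.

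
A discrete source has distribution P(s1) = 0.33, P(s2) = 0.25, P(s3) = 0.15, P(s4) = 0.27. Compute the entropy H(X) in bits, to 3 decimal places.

H = −Σ pᵢ log₂ pᵢ.
−0.33·log₂(0.33) = 0.5278
−0.25·log₂(0.25) = 0.5000
−0.15·log₂(0.15) = 0.4105
−0.27·log₂(0.27) = 0.5100
Sum ≈ 1.9484 → 1.948 bits.

1.948 bits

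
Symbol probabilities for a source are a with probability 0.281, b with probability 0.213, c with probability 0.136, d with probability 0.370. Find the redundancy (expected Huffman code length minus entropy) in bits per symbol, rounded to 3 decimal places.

Entropy H = −Σ p log₂ p ≈ 1.9120 bits.
Huffman merges: 17/125+213/1000→349/1000; 281/1000+349/1000→63/100; 37/100+63/100→1. L = 1979/1000 ≈ 1.9790.
L − H = 1.9790 − 1.9120 = 0.067 bits.

0.067 bits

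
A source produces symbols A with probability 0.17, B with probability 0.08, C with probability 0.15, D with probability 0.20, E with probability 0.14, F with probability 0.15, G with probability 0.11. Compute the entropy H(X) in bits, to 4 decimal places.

2.7590 bits

H = −Σ pᵢ log₂ pᵢ.
−0.17·log₂(0.17) = 0.4346
−0.08·log₂(0.08) = 0.2915
−0.15·log₂(0.15) = 0.4105
−0.20·log₂(0.20) = 0.4644
−0.14·log₂(0.14) = 0.3971
−0.15·log₂(0.15) = 0.4105
−0.11·log₂(0.11) = 0.3503
Sum ≈ 2.7590 → 2.7590 bits.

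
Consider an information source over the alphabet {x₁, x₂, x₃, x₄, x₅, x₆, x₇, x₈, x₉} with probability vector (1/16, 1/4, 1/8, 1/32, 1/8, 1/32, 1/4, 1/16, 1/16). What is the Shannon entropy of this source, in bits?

Each probability is a power of 1/2, so log₂(1/p) is an integer.
H = Σ p·log₂(1/p) = 1/16·4 + 1/4·2 + 1/8·3 + 1/32·5 + 1/8·3 + 1/32·5 + 1/4·2 + 1/16·4 + 1/16·4 = 2.8125 bits.

2.8125 bits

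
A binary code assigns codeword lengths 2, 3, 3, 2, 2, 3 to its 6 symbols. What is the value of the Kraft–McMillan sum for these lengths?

With common denominator 2^3 = 8: Σ 2^(−ℓᵢ) = 2/8 + 1/8 + 1/8 + 2/8 + 2/8 + 1/8 = 9/8 = 1.125.

1.125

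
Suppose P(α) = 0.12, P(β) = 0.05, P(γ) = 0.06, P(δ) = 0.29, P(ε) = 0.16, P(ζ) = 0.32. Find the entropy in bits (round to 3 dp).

2.294 bits

H = −Σ pᵢ log₂ pᵢ.
−0.12·log₂(0.12) = 0.3671
−0.05·log₂(0.05) = 0.2161
−0.06·log₂(0.06) = 0.2435
−0.29·log₂(0.29) = 0.5179
−0.16·log₂(0.16) = 0.4230
−0.32·log₂(0.32) = 0.5260
Sum ≈ 2.2937 → 2.294 bits.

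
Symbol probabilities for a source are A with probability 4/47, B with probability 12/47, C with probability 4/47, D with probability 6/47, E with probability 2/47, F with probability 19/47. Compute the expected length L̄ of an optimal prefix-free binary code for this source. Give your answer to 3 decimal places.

Repeatedly combine the two least-probable nodes; the expected code length is the sum of the merged weights.
merge 2/47 + 4/47 → 6/47
merge 4/47 + 6/47 → 10/47
merge 6/47 + 10/47 → 16/47
merge 12/47 + 16/47 → 28/47
merge 19/47 + 28/47 → 1
L = 6/47 + 10/47 + 16/47 + 28/47 + 1 = 107/47 ≈ 2.277 bits/symbol.

2.277 bits/symbol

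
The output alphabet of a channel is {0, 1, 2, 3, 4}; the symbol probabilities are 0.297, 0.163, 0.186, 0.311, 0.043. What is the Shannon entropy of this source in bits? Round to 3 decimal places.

2.117 bits

H = −Σ pᵢ log₂ pᵢ.
−0.297·log₂(0.297) = 0.5202
−0.163·log₂(0.163) = 0.4266
−0.186·log₂(0.186) = 0.4514
−0.311·log₂(0.311) = 0.5240
−0.043·log₂(0.043) = 0.1952
Sum ≈ 2.1174 → 2.117 bits.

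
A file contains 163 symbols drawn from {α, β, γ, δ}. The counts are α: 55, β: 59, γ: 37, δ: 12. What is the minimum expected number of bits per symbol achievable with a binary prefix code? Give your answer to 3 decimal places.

1.939 bits/symbol

Probabilities are the counts divided by 163.
Repeatedly combine the two least-probable nodes; the expected code length is the sum of the merged weights.
merge 12/163 + 37/163 → 49/163
merge 49/163 + 55/163 → 104/163
merge 59/163 + 104/163 → 1
L = 49/163 + 104/163 + 1 = 316/163 ≈ 1.939 bits/symbol.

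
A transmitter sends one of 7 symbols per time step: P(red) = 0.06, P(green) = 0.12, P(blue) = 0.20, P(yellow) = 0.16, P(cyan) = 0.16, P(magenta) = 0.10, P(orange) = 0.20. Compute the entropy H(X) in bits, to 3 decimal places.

2.718 bits

H = −Σ pᵢ log₂ pᵢ.
−0.06·log₂(0.06) = 0.2435
−0.12·log₂(0.12) = 0.3671
−0.20·log₂(0.20) = 0.4644
−0.16·log₂(0.16) = 0.4230
−0.16·log₂(0.16) = 0.4230
−0.10·log₂(0.10) = 0.3322
−0.20·log₂(0.20) = 0.4644
Sum ≈ 2.7176 → 2.718 bits.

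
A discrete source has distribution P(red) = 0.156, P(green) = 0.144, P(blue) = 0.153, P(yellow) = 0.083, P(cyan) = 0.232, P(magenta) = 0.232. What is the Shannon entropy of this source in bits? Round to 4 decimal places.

2.5112 bits

H = −Σ pᵢ log₂ pᵢ.
−0.156·log₂(0.156) = 0.4181
−0.144·log₂(0.144) = 0.4026
−0.153·log₂(0.153) = 0.4144
−0.083·log₂(0.083) = 0.2980
−0.232·log₂(0.232) = 0.4890
−0.232·log₂(0.232) = 0.4890
Sum ≈ 2.5112 → 2.5112 bits.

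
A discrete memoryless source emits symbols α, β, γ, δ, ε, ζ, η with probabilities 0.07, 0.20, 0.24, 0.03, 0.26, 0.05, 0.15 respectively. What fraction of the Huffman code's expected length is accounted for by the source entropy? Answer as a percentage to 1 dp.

99.2%

Entropy H = −Σ p log₂ p ≈ 2.5108 bits.
Huffman merges: 3/100+1/20→2/25; 7/100+2/25→3/20; 3/20+3/20→3/10; 1/5+6/25→11/25; 13/50+3/10→14/25; 11/25+14/25→1. L = 253/100 ≈ 2.5300.
Efficiency = H/L = 2.5108/2.5300 = 99.2%.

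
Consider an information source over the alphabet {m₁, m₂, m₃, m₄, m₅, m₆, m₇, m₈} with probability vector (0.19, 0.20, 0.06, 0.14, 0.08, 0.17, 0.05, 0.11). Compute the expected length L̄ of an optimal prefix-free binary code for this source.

Repeatedly combine the two least-probable nodes; the expected code length is the sum of the merged weights.
merge 1/20 + 3/50 → 11/100
merge 2/25 + 11/100 → 19/100
merge 11/100 + 7/50 → 1/4
merge 17/100 + 19/100 → 9/25
merge 19/100 + 1/5 → 39/100
merge 1/4 + 9/25 → 61/100
merge 39/100 + 61/100 → 1
L = 11/100 + 19/100 + 1/4 + 9/25 + 39/100 + 61/100 + 1 = 291/100 = 2.91 bits/symbol.

2.91 bits/symbol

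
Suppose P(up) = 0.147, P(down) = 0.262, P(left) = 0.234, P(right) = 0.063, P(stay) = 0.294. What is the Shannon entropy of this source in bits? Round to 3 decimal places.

H = −Σ pᵢ log₂ pᵢ.
−0.147·log₂(0.147) = 0.4066
−0.262·log₂(0.262) = 0.5063
−0.234·log₂(0.234) = 0.4903
−0.063·log₂(0.063) = 0.2513
−0.294·log₂(0.294) = 0.5192
Sum ≈ 2.1737 → 2.174 bits.

2.174 bits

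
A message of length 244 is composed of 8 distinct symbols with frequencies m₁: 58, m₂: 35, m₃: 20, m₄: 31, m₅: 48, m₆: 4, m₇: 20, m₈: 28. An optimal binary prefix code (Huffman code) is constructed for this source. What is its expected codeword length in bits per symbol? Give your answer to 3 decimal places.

2.844 bits/symbol

Probabilities are the counts divided by 244.
Repeatedly combine the two least-probable nodes; the expected code length is the sum of the merged weights.
merge 1/61 + 5/61 → 6/61
merge 5/61 + 6/61 → 11/61
merge 7/61 + 31/244 → 59/244
merge 35/244 + 11/61 → 79/244
merge 12/61 + 29/122 → 53/122
merge 59/244 + 79/244 → 69/122
merge 53/122 + 69/122 → 1
L = 6/61 + 11/61 + 59/244 + 79/244 + 53/122 + 69/122 + 1 = 347/122 ≈ 2.844 bits/symbol.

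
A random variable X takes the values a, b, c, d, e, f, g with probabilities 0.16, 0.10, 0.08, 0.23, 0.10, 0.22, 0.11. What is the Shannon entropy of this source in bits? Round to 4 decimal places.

2.6974 bits

H = −Σ pᵢ log₂ pᵢ.
−0.16·log₂(0.16) = 0.4230
−0.10·log₂(0.10) = 0.3322
−0.08·log₂(0.08) = 0.2915
−0.23·log₂(0.23) = 0.4877
−0.10·log₂(0.10) = 0.3322
−0.22·log₂(0.22) = 0.4806
−0.11·log₂(0.11) = 0.3503
Sum ≈ 2.6974 → 2.6974 bits.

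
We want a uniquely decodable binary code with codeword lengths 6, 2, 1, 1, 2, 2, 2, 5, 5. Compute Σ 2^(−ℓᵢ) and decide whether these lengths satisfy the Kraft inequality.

With common denominator 2^6 = 64: Σ 2^(−ℓᵢ) = 1/64 + 16/64 + 32/64 + 32/64 + 16/64 + 16/64 + 16/64 + 2/64 + 2/64 = 133/64 = 2.078125.
Kraft's inequality requires Σ ≤ 1; here Σ = 2.078125 > 1, so no such prefix code exists.

2.078125; no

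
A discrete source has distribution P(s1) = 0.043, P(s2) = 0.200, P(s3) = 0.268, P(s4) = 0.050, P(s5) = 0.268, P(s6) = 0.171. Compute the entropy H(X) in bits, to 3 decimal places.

2.330 bits

H = −Σ pᵢ log₂ pᵢ.
−0.043·log₂(0.043) = 0.1952
−0.200·log₂(0.200) = 0.4644
−0.268·log₂(0.268) = 0.5091
−0.050·log₂(0.050) = 0.2161
−0.268·log₂(0.268) = 0.5091
−0.171·log₂(0.171) = 0.4357
Sum ≈ 2.3296 → 2.330 bits.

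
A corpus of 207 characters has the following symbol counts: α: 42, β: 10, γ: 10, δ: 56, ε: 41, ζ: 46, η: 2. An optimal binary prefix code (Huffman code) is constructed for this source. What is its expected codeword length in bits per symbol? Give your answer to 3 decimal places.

2.469 bits/symbol

Probabilities are the counts divided by 207.
Repeatedly combine the two least-probable nodes; the expected code length is the sum of the merged weights.
merge 2/207 + 10/207 → 4/69
merge 10/207 + 4/69 → 22/207
merge 22/207 + 41/207 → 7/23
merge 14/69 + 2/9 → 88/207
merge 56/207 + 7/23 → 119/207
merge 88/207 + 119/207 → 1
L = 4/69 + 22/207 + 7/23 + 88/207 + 119/207 + 1 = 511/207 ≈ 2.469 bits/symbol.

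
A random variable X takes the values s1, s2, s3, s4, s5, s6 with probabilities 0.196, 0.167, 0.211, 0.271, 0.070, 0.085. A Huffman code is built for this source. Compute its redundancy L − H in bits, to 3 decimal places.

Entropy H = −Σ p log₂ p ≈ 2.4470 bits.
Huffman merges: 7/100+17/200→31/200; 31/200+167/1000→161/500; 49/250+211/1000→407/1000; 271/1000+161/500→593/1000; 407/1000+593/1000→1. L = 2477/1000 ≈ 2.4770.
L − H = 2.4770 − 2.4470 = 0.030 bits.

0.030 bits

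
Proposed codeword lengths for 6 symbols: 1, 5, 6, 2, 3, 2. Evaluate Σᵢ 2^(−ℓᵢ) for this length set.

With common denominator 2^6 = 64: Σ 2^(−ℓᵢ) = 32/64 + 2/64 + 1/64 + 16/64 + 8/64 + 16/64 = 75/64 = 1.171875.

1.171875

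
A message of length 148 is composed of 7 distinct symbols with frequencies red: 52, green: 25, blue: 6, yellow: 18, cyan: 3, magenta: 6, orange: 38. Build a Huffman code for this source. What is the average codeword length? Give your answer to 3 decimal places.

Probabilities are the counts divided by 148.
Repeatedly combine the two least-probable nodes; the expected code length is the sum of the merged weights.
merge 3/148 + 3/74 → 9/148
merge 3/74 + 9/148 → 15/148
merge 15/148 + 9/74 → 33/148
merge 25/148 + 33/148 → 29/74
merge 19/74 + 13/37 → 45/74
merge 29/74 + 45/74 → 1
L = 9/148 + 15/148 + 33/148 + 29/74 + 45/74 + 1 = 353/148 ≈ 2.385 bits/symbol.

2.385 bits/symbol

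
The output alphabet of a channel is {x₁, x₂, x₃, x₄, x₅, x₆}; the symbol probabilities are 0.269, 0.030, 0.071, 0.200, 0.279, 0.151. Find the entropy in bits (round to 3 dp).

H = −Σ pᵢ log₂ pᵢ.
−0.269·log₂(0.269) = 0.5096
−0.030·log₂(0.030) = 0.1518
−0.071·log₂(0.071) = 0.2709
−0.200·log₂(0.200) = 0.4644
−0.279·log₂(0.279) = 0.5138
−0.151·log₂(0.151) = 0.4118
Sum ≈ 2.3223 → 2.322 bits.

2.322 bits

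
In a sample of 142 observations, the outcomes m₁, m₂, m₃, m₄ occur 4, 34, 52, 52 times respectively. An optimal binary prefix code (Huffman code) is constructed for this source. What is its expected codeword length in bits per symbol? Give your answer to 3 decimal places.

Probabilities are the counts divided by 142.
Repeatedly combine the two least-probable nodes; the expected code length is the sum of the merged weights.
merge 2/71 + 17/71 → 19/71
merge 19/71 + 26/71 → 45/71
merge 26/71 + 45/71 → 1
L = 19/71 + 45/71 + 1 = 135/71 ≈ 1.901 bits/symbol.

1.901 bits/symbol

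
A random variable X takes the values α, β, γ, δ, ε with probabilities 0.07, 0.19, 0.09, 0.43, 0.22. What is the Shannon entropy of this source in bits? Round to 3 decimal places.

H = −Σ pᵢ log₂ pᵢ.
−0.07·log₂(0.07) = 0.2686
−0.19·log₂(0.19) = 0.4552
−0.09·log₂(0.09) = 0.3127
−0.43·log₂(0.43) = 0.5236
−0.22·log₂(0.22) = 0.4806
Sum ≈ 2.0406 → 2.041 bits.

2.041 bits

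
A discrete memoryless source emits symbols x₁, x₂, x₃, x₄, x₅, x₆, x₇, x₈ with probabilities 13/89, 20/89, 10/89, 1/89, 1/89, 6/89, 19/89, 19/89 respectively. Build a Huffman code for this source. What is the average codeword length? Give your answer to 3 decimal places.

Repeatedly combine the two least-probable nodes; the expected code length is the sum of the merged weights.
merge 1/89 + 1/89 → 2/89
merge 2/89 + 6/89 → 8/89
merge 8/89 + 10/89 → 18/89
merge 13/89 + 18/89 → 31/89
merge 19/89 + 19/89 → 38/89
merge 20/89 + 31/89 → 51/89
merge 38/89 + 51/89 → 1
L = 2/89 + 8/89 + 18/89 + 31/89 + 38/89 + 51/89 + 1 = 237/89 ≈ 2.663 bits/symbol.

2.663 bits/symbol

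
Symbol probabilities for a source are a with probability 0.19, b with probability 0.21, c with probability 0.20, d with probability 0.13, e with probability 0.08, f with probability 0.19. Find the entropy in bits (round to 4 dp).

2.5218 bits

H = −Σ pᵢ log₂ pᵢ.
−0.19·log₂(0.19) = 0.4552
−0.21·log₂(0.21) = 0.4728
−0.20·log₂(0.20) = 0.4644
−0.13·log₂(0.13) = 0.3826
−0.08·log₂(0.08) = 0.2915
−0.19·log₂(0.19) = 0.4552
Sum ≈ 2.5218 → 2.5218 bits.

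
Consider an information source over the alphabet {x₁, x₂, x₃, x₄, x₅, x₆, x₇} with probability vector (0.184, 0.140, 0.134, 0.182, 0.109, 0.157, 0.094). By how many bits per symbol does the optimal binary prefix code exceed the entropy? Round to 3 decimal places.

Entropy H = −Σ p log₂ p ≈ 2.7710 bits.
Huffman merges: 47/500+109/1000→203/1000; 67/500+7/50→137/500; 157/1000+91/500→339/1000; 23/125+203/1000→387/1000; 137/500+339/1000→613/1000; 387/1000+613/1000→1. L = 352/125 ≈ 2.8160.
L − H = 2.8160 − 2.7710 = 0.045 bits.

0.045 bits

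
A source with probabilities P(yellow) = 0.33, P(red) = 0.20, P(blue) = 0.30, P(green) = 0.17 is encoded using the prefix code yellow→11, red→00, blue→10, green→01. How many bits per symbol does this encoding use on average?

L̄ = Σ pᵢ·ℓᵢ = 0.33·2 + 0.20·2 + 0.30·2 + 0.17·2 = 2 bits/symbol.

2 bits/symbol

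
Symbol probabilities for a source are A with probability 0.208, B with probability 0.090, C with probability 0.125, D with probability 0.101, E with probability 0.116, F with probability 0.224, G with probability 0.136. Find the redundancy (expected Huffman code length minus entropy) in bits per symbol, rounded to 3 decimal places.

0.031 bits

Entropy H = −Σ p log₂ p ≈ 2.7284 bits.
Huffman merges: 9/100+101/1000→191/1000; 29/250+1/8→241/1000; 17/125+191/1000→327/1000; 26/125+28/125→54/125; 241/1000+327/1000→71/125; 54/125+71/125→1. L = 2759/1000 ≈ 2.7590.
L − H = 2.7590 − 2.7284 = 0.031 bits.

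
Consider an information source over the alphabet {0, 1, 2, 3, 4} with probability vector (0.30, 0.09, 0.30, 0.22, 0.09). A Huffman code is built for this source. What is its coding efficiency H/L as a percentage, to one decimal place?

98.5%

Entropy H = −Σ p log₂ p ≈ 2.1481 bits.
Huffman merges: 9/100+9/100→9/50; 9/50+11/50→2/5; 3/10+3/10→3/5; 2/5+3/5→1. L = 109/50 ≈ 2.1800.
Efficiency = H/L = 2.1481/2.1800 = 98.5%.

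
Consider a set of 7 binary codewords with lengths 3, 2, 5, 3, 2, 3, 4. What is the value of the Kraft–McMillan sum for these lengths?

With common denominator 2^5 = 32: Σ 2^(−ℓᵢ) = 4/32 + 8/32 + 1/32 + 4/32 + 8/32 + 4/32 + 2/32 = 31/32 = 0.96875.

0.96875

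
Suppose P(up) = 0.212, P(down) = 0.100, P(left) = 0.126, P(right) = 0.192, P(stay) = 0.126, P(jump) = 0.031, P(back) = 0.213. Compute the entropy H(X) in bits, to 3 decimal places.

H = −Σ pᵢ log₂ pᵢ.
−0.212·log₂(0.212) = 0.4744
−0.100·log₂(0.100) = 0.3322
−0.126·log₂(0.126) = 0.3766
−0.192·log₂(0.192) = 0.4571
−0.126·log₂(0.126) = 0.3766
−0.031·log₂(0.031) = 0.1554
−0.213·log₂(0.213) = 0.4752
Sum ≈ 2.6474 → 2.647 bits.

2.647 bits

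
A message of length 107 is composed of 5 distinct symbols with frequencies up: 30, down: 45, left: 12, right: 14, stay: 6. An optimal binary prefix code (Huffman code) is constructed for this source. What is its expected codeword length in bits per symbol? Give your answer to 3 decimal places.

2.047 bits/symbol

Probabilities are the counts divided by 107.
Repeatedly combine the two least-probable nodes; the expected code length is the sum of the merged weights.
merge 6/107 + 12/107 → 18/107
merge 14/107 + 18/107 → 32/107
merge 30/107 + 32/107 → 62/107
merge 45/107 + 62/107 → 1
L = 18/107 + 32/107 + 62/107 + 1 = 219/107 ≈ 2.047 bits/symbol.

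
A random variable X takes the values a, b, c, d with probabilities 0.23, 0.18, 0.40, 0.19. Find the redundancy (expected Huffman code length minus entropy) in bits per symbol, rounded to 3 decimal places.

0.053 bits

Entropy H = −Σ p log₂ p ≈ 1.9170 bits.
Huffman merges: 9/50+19/100→37/100; 23/100+37/100→3/5; 2/5+3/5→1. L = 197/100 ≈ 1.9700.
L − H = 1.9700 − 1.9170 = 0.053 bits.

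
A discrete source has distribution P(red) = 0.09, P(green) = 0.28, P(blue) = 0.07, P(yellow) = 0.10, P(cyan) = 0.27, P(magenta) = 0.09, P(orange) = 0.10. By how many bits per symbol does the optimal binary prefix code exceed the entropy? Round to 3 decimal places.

Entropy H = −Σ p log₂ p ≈ 2.5825 bits.
Huffman merges: 7/100+9/100→4/25; 9/100+1/10→19/100; 1/10+4/25→13/50; 19/100+13/50→9/20; 27/100+7/25→11/20; 9/20+11/20→1. L = 261/100 ≈ 2.6100.
L − H = 2.6100 − 2.5825 = 0.028 bits.

0.028 bits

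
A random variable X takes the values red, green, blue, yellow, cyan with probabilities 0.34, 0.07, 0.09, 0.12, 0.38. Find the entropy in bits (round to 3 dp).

H = −Σ pᵢ log₂ pᵢ.
−0.34·log₂(0.34) = 0.5292
−0.07·log₂(0.07) = 0.2686
−0.09·log₂(0.09) = 0.3127
−0.12·log₂(0.12) = 0.3671
−0.38·log₂(0.38) = 0.5305
Sum ≈ 2.0079 → 2.008 bits.

2.008 bits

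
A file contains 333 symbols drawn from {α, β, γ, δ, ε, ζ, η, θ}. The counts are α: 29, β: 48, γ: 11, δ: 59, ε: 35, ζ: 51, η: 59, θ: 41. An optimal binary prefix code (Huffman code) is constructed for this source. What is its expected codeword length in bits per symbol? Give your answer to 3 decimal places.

2.943 bits/symbol

Probabilities are the counts divided by 333.
Repeatedly combine the two least-probable nodes; the expected code length is the sum of the merged weights.
merge 11/333 + 29/333 → 40/333
merge 35/333 + 40/333 → 25/111
merge 41/333 + 16/111 → 89/333
merge 17/111 + 59/333 → 110/333
merge 59/333 + 25/111 → 134/333
merge 89/333 + 110/333 → 199/333
merge 134/333 + 199/333 → 1
L = 40/333 + 25/111 + 89/333 + 110/333 + 134/333 + 199/333 + 1 = 980/333 ≈ 2.943 bits/symbol.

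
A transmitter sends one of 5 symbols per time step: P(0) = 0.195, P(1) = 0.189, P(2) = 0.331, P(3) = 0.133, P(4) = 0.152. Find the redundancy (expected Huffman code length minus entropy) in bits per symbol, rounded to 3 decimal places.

0.043 bits

Entropy H = −Σ p log₂ p ≈ 2.2424 bits.
Huffman merges: 133/1000+19/125→57/200; 189/1000+39/200→48/125; 57/200+331/1000→77/125; 48/125+77/125→1. L = 457/200 ≈ 2.2850.
L − H = 2.2850 − 2.2424 = 0.043 bits.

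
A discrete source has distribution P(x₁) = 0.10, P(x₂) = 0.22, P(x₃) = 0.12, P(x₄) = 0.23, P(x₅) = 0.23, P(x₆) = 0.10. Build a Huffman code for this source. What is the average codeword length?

Repeatedly combine the two least-probable nodes; the expected code length is the sum of the merged weights.
merge 1/10 + 1/10 → 1/5
merge 3/25 + 1/5 → 8/25
merge 11/50 + 23/100 → 9/20
merge 23/100 + 8/25 → 11/20
merge 9/20 + 11/20 → 1
L = 1/5 + 8/25 + 9/20 + 11/20 + 1 = 63/25 = 2.52 bits/symbol.

2.52 bits/symbol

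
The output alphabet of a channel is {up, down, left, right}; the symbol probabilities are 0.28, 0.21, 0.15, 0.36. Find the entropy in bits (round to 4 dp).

H = −Σ pᵢ log₂ pᵢ.
−0.28·log₂(0.28) = 0.5142
−0.21·log₂(0.21) = 0.4728
−0.15·log₂(0.15) = 0.4105
−0.36·log₂(0.36) = 0.5306
Sum ≈ 1.9282 → 1.9282 bits.

1.9282 bits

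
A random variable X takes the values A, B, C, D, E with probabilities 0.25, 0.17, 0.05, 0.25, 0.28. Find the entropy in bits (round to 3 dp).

2.165 bits

H = −Σ pᵢ log₂ pᵢ.
−0.25·log₂(0.25) = 0.5000
−0.17·log₂(0.17) = 0.4346
−0.05·log₂(0.05) = 0.2161
−0.25·log₂(0.25) = 0.5000
−0.28·log₂(0.28) = 0.5142
Sum ≈ 2.1649 → 2.165 bits.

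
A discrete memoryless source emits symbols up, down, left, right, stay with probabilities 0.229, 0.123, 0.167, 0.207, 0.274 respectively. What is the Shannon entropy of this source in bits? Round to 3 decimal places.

2.272 bits

H = −Σ pᵢ log₂ pᵢ.
−0.229·log₂(0.229) = 0.4870
−0.123·log₂(0.123) = 0.3719
−0.167·log₂(0.167) = 0.4312
−0.207·log₂(0.207) = 0.4704
−0.274·log₂(0.274) = 0.5118
Sum ≈ 2.2722 → 2.272 bits.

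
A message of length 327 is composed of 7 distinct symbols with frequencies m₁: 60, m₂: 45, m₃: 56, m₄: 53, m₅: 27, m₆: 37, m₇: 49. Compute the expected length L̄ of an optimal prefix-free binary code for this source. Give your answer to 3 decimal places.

2.817 bits/symbol

Probabilities are the counts divided by 327.
Repeatedly combine the two least-probable nodes; the expected code length is the sum of the merged weights.
merge 9/109 + 37/327 → 64/327
merge 15/109 + 49/327 → 94/327
merge 53/327 + 56/327 → 1/3
merge 20/109 + 64/327 → 124/327
merge 94/327 + 1/3 → 203/327
merge 124/327 + 203/327 → 1
L = 64/327 + 94/327 + 1/3 + 124/327 + 203/327 + 1 = 307/109 ≈ 2.817 bits/symbol.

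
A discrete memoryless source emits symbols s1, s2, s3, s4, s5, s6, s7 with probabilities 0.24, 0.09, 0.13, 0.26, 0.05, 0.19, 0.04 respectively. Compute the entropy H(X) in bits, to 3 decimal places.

H = −Σ pᵢ log₂ pᵢ.
−0.24·log₂(0.24) = 0.4941
−0.09·log₂(0.09) = 0.3127
−0.13·log₂(0.13) = 0.3826
−0.26·log₂(0.26) = 0.5053
−0.05·log₂(0.05) = 0.2161
−0.19·log₂(0.19) = 0.4552
−0.04·log₂(0.04) = 0.1858
Sum ≈ 2.5518 → 2.552 bits.

2.552 bits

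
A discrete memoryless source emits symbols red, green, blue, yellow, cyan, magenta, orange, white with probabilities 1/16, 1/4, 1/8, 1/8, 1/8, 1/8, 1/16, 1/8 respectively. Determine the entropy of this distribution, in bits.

Each probability is a power of 1/2, so log₂(1/p) is an integer.
H = Σ p·log₂(1/p) = 1/16·4 + 1/4·2 + 1/8·3 + 1/8·3 + 1/8·3 + 1/8·3 + 1/16·4 + 1/8·3 = 2.875 bits.

2.875 bits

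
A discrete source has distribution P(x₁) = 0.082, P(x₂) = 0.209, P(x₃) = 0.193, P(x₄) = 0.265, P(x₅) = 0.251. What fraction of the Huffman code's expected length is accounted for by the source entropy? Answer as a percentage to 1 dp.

Entropy H = −Σ p log₂ p ≈ 2.2342 bits.
Huffman merges: 41/500+193/1000→11/40; 209/1000+251/1000→23/50; 53/200+11/40→27/50; 23/50+27/50→1. L = 91/40 ≈ 2.2750.
Efficiency = H/L = 2.2342/2.2750 = 98.2%.

98.2%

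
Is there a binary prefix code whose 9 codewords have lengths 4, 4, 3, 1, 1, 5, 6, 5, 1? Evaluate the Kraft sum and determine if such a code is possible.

With common denominator 2^6 = 64: Σ 2^(−ℓᵢ) = 4/64 + 4/64 + 8/64 + 32/64 + 32/64 + 2/64 + 1/64 + 2/64 + 32/64 = 117/64 = 1.828125.
Kraft's inequality requires Σ ≤ 1; here Σ = 1.828125 > 1, so no such prefix code exists.

1.828125; no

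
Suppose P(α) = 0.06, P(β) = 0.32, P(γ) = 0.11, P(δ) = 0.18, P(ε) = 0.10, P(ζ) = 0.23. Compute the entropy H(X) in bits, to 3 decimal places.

2.385 bits

H = −Σ pᵢ log₂ pᵢ.
−0.06·log₂(0.06) = 0.2435
−0.32·log₂(0.32) = 0.5260
−0.11·log₂(0.11) = 0.3503
−0.18·log₂(0.18) = 0.4453
−0.10·log₂(0.10) = 0.3322
−0.23·log₂(0.23) = 0.4877
Sum ≈ 2.3850 → 2.385 bits.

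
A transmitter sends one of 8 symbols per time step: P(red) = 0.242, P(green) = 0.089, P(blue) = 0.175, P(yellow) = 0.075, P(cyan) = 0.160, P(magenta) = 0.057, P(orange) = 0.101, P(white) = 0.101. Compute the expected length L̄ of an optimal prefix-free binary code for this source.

2.89 bits/symbol

Repeatedly combine the two least-probable nodes; the expected code length is the sum of the merged weights.
merge 57/1000 + 3/40 → 33/250
merge 89/1000 + 101/1000 → 19/100
merge 101/1000 + 33/250 → 233/1000
merge 4/25 + 7/40 → 67/200
merge 19/100 + 233/1000 → 423/1000
merge 121/500 + 67/200 → 577/1000
merge 423/1000 + 577/1000 → 1
L = 33/250 + 19/100 + 233/1000 + 67/200 + 423/1000 + 577/1000 + 1 = 289/100 = 2.89 bits/symbol.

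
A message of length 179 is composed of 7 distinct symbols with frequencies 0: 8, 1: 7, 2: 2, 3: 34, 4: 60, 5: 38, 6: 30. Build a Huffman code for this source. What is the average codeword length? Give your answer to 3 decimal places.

2.408 bits/symbol

Probabilities are the counts divided by 179.
Repeatedly combine the two least-probable nodes; the expected code length is the sum of the merged weights.
merge 2/179 + 7/179 → 9/179
merge 8/179 + 9/179 → 17/179
merge 17/179 + 30/179 → 47/179
merge 34/179 + 38/179 → 72/179
merge 47/179 + 60/179 → 107/179
merge 72/179 + 107/179 → 1
L = 9/179 + 17/179 + 47/179 + 72/179 + 107/179 + 1 = 431/179 ≈ 2.408 bits/symbol.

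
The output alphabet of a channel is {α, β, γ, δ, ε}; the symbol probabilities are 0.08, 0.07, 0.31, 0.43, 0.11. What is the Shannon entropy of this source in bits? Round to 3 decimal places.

1.958 bits

H = −Σ pᵢ log₂ pᵢ.
−0.08·log₂(0.08) = 0.2915
−0.07·log₂(0.07) = 0.2686
−0.31·log₂(0.31) = 0.5238
−0.43·log₂(0.43) = 0.5236
−0.11·log₂(0.11) = 0.3503
Sum ≈ 1.9577 → 1.958 bits.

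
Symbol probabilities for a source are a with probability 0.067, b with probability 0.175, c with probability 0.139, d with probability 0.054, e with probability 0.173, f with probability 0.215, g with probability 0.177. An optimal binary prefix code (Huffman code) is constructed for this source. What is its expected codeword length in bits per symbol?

Repeatedly combine the two least-probable nodes; the expected code length is the sum of the merged weights.
merge 27/500 + 67/1000 → 121/1000
merge 121/1000 + 139/1000 → 13/50
merge 173/1000 + 7/40 → 87/250
merge 177/1000 + 43/200 → 49/125
merge 13/50 + 87/250 → 76/125
merge 49/125 + 76/125 → 1
L = 121/1000 + 13/50 + 87/250 + 49/125 + 76/125 + 1 = 2729/1000 = 2.729 bits/symbol.

2.729 bits/symbol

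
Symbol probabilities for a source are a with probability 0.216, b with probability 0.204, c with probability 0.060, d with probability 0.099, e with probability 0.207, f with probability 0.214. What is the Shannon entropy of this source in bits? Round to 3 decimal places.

H = −Σ pᵢ log₂ pᵢ.
−0.216·log₂(0.216) = 0.4776
−0.204·log₂(0.204) = 0.4678
−0.060·log₂(0.060) = 0.2435
−0.099·log₂(0.099) = 0.3303
−0.207·log₂(0.207) = 0.4704
−0.214·log₂(0.214) = 0.4760
Sum ≈ 2.4656 → 2.466 bits.

2.466 bits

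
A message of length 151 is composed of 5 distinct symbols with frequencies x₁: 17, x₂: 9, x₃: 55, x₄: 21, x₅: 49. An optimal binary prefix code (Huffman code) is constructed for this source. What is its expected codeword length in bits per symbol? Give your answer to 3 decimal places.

Probabilities are the counts divided by 151.
Repeatedly combine the two least-probable nodes; the expected code length is the sum of the merged weights.
merge 9/151 + 17/151 → 26/151
merge 21/151 + 26/151 → 47/151
merge 47/151 + 49/151 → 96/151
merge 55/151 + 96/151 → 1
L = 26/151 + 47/151 + 96/151 + 1 = 320/151 ≈ 2.119 bits/symbol.

2.119 bits/symbol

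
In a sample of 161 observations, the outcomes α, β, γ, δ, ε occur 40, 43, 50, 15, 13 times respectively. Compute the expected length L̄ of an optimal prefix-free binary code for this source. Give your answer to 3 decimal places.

2.174 bits/symbol

Probabilities are the counts divided by 161.
Repeatedly combine the two least-probable nodes; the expected code length is the sum of the merged weights.
merge 13/161 + 15/161 → 4/23
merge 4/23 + 40/161 → 68/161
merge 43/161 + 50/161 → 93/161
merge 68/161 + 93/161 → 1
L = 4/23 + 68/161 + 93/161 + 1 = 50/23 ≈ 2.174 bits/symbol.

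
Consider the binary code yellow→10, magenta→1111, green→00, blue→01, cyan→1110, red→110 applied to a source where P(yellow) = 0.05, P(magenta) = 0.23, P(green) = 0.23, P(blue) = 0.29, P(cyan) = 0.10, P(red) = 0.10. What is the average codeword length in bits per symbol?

L̄ = Σ pᵢ·ℓᵢ = 0.05·2 + 0.23·4 + 0.23·2 + 0.29·2 + 0.10·4 + 0.10·3 = 2.76 bits/symbol.

2.76 bits/symbol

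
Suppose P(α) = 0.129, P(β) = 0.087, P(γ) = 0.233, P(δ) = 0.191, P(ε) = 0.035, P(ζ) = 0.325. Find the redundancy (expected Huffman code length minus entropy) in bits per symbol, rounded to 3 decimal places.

0.043 bits

Entropy H = −Σ p log₂ p ≈ 2.3297 bits.
Huffman merges: 7/200+87/1000→61/500; 61/500+129/1000→251/1000; 191/1000+233/1000→53/125; 251/1000+13/40→72/125; 53/125+72/125→1. L = 2373/1000 ≈ 2.3730.
L − H = 2.3730 − 2.3297 = 0.043 bits.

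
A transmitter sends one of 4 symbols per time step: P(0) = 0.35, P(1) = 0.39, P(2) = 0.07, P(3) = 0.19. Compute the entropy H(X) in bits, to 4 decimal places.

H = −Σ pᵢ log₂ pᵢ.
−0.35·log₂(0.35) = 0.5301
−0.39·log₂(0.39) = 0.5298
−0.07·log₂(0.07) = 0.2686
−0.19·log₂(0.19) = 0.4552
Sum ≈ 1.7837 → 1.7837 bits.

1.7837 bits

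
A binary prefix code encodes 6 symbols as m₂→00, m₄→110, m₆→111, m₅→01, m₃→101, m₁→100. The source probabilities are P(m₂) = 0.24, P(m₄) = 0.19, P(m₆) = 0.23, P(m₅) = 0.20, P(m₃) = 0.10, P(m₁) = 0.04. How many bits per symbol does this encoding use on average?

2.56 bits/symbol

L̄ = Σ pᵢ·ℓᵢ = 0.24·2 + 0.19·3 + 0.23·3 + 0.20·2 + 0.10·3 + 0.04·3 = 2.56 bits/symbol.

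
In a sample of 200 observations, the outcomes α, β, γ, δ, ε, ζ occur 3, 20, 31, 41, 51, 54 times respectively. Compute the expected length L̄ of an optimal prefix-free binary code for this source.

Probabilities are the counts divided by 200.
Repeatedly combine the two least-probable nodes; the expected code length is the sum of the merged weights.
merge 3/200 + 1/10 → 23/200
merge 23/200 + 31/200 → 27/100
merge 41/200 + 51/200 → 23/50
merge 27/100 + 27/100 → 27/50
merge 23/50 + 27/50 → 1
L = 23/200 + 27/100 + 23/50 + 27/50 + 1 = 477/200 = 2.385 bits/symbol.

2.385 bits/symbol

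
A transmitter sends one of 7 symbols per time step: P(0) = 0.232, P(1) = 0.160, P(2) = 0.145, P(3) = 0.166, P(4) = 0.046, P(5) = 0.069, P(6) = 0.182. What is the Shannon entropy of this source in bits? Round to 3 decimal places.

2.664 bits

H = −Σ pᵢ log₂ pᵢ.
−0.232·log₂(0.232) = 0.4890
−0.160·log₂(0.160) = 0.4230
−0.145·log₂(0.145) = 0.4040
−0.166·log₂(0.166) = 0.4301
−0.046·log₂(0.046) = 0.2043
−0.069·log₂(0.069) = 0.2662
−0.182·log₂(0.182) = 0.4474
Sum ≈ 2.6639 → 2.664 bits.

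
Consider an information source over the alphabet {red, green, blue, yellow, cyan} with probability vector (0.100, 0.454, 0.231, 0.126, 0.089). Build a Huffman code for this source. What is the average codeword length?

2.05 bits/symbol

Repeatedly combine the two least-probable nodes; the expected code length is the sum of the merged weights.
merge 89/1000 + 1/10 → 189/1000
merge 63/500 + 189/1000 → 63/200
merge 231/1000 + 63/200 → 273/500
merge 227/500 + 273/500 → 1
L = 189/1000 + 63/200 + 273/500 + 1 = 41/20 = 2.05 bits/symbol.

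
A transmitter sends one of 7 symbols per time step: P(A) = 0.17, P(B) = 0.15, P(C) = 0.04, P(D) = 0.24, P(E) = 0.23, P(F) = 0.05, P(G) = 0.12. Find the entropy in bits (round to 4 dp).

2.5959 bits

H = −Σ pᵢ log₂ pᵢ.
−0.17·log₂(0.17) = 0.4346
−0.15·log₂(0.15) = 0.4105
−0.04·log₂(0.04) = 0.1858
−0.24·log₂(0.24) = 0.4941
−0.23·log₂(0.23) = 0.4877
−0.05·log₂(0.05) = 0.2161
−0.12·log₂(0.12) = 0.3671
Sum ≈ 2.5959 → 2.5959 bits.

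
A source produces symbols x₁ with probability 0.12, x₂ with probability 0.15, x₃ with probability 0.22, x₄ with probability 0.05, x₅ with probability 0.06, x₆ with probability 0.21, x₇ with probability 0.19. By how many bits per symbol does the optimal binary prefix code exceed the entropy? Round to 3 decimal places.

Entropy H = −Σ p log₂ p ≈ 2.6459 bits.
Huffman merges: 1/20+3/50→11/100; 11/100+3/25→23/100; 3/20+19/100→17/50; 21/100+11/50→43/100; 23/100+17/50→57/100; 43/100+57/100→1. L = 67/25 ≈ 2.6800.
L − H = 2.6800 − 2.6459 = 0.034 bits.

0.034 bits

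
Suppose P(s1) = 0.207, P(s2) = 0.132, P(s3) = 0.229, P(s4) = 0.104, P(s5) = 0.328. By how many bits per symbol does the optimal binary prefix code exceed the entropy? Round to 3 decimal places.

0.026 bits

Entropy H = −Σ p log₂ p ≈ 2.2101 bits.
Huffman merges: 13/125+33/250→59/250; 207/1000+229/1000→109/250; 59/250+41/125→141/250; 109/250+141/250→1. L = 559/250 ≈ 2.2360.
L − H = 2.2360 − 2.2101 = 0.026 bits.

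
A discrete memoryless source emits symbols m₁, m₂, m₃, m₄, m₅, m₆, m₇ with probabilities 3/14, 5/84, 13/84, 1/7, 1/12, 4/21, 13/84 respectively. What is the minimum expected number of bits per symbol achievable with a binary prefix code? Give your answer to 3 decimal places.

Repeatedly combine the two least-probable nodes; the expected code length is the sum of the merged weights.
merge 5/84 + 1/12 → 1/7
merge 1/7 + 1/7 → 2/7
merge 13/84 + 13/84 → 13/42
merge 4/21 + 3/14 → 17/42
merge 2/7 + 13/42 → 25/42
merge 17/42 + 25/42 → 1
L = 1/7 + 2/7 + 13/42 + 17/42 + 25/42 + 1 = 115/42 ≈ 2.738 bits/symbol.

2.738 bits/symbol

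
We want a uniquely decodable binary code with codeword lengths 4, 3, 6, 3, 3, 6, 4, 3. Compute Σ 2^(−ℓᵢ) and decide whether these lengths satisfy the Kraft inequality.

0.65625; yes

With common denominator 2^6 = 64: Σ 2^(−ℓᵢ) = 4/64 + 8/64 + 1/64 + 8/64 + 8/64 + 1/64 + 4/64 + 8/64 = 42/64 = 0.65625.
Kraft's inequality requires Σ ≤ 1; here Σ = 0.65625 ≤ 1, so such a prefix code exists.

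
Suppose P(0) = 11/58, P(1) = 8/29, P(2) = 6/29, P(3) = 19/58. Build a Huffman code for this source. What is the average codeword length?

Repeatedly combine the two least-probable nodes; the expected code length is the sum of the merged weights.
merge 11/58 + 6/29 → 23/58
merge 8/29 + 19/58 → 35/58
merge 23/58 + 35/58 → 1
L = 23/58 + 35/58 + 1 = 2 bits/symbol.

2 bits/symbol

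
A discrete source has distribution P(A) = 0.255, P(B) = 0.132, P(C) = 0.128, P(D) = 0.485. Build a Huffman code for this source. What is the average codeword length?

Repeatedly combine the two least-probable nodes; the expected code length is the sum of the merged weights.
merge 16/125 + 33/250 → 13/50
merge 51/200 + 13/50 → 103/200
merge 97/200 + 103/200 → 1
L = 13/50 + 103/200 + 1 = 71/40 = 1.775 bits/symbol.

1.775 bits/symbol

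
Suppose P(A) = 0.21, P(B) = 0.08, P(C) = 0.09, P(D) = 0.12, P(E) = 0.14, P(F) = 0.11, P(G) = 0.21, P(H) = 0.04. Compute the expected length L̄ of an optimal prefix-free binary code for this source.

2.9 bits/symbol

Repeatedly combine the two least-probable nodes; the expected code length is the sum of the merged weights.
merge 1/25 + 2/25 → 3/25
merge 9/100 + 11/100 → 1/5
merge 3/25 + 3/25 → 6/25
merge 7/50 + 1/5 → 17/50
merge 21/100 + 21/100 → 21/50
merge 6/25 + 17/50 → 29/50
merge 21/50 + 29/50 → 1
L = 3/25 + 1/5 + 6/25 + 17/50 + 21/50 + 29/50 + 1 = 29/10 = 2.9 bits/symbol.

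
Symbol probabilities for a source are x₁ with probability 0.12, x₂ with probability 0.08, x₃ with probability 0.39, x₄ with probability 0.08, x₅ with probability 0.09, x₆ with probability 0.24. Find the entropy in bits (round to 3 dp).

2.287 bits

H = −Σ pᵢ log₂ pᵢ.
−0.12·log₂(0.12) = 0.3671
−0.08·log₂(0.08) = 0.2915
−0.39·log₂(0.39) = 0.5298
−0.08·log₂(0.08) = 0.2915
−0.09·log₂(0.09) = 0.3127
−0.24·log₂(0.24) = 0.4941
Sum ≈ 2.2867 → 2.287 bits.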